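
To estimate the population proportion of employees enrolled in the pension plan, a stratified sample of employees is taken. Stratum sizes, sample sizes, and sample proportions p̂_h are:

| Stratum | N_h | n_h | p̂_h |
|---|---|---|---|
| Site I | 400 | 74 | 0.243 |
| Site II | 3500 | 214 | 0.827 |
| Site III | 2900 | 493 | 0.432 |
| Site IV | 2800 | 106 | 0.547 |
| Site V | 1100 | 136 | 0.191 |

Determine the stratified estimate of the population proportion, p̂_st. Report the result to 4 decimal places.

p̂_st ≈ 0.5595

N = 10700; stratum weights W_h = N_h/N.
p̂_st = Σ W_h p̂_h = (400·0.243 + 3500·0.827 + 2900·0.432 + 2800·0.547 + 1100·0.191)/10700 = 0.55946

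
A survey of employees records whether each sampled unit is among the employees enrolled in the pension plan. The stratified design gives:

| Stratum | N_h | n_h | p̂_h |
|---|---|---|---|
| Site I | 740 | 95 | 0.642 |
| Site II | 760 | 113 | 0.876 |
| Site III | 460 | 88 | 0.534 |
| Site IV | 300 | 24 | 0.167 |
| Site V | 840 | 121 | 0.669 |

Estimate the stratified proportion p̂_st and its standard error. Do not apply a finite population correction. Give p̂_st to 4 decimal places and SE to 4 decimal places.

p̂_st ≈ 0.6447, SE ≈ 0.0213

N = 3100; stratum weights W_h = N_h/N.
p̂_st = Σ W_h p̂_h = (740·0.642 + 760·0.876 + 460·0.534 + 300·0.167 + 840·0.669)/3100 = 0.64469
V̂(p̂_st) = Σ W_h² p̂_h(1−p̂_h)/(n_h−1):
  stratum Site I: (740/3100)²·0.642·0.358/94 = 0.000139325
  stratum Site II: (760/3100)²·0.876·0.124/112 = 5.82924e-05
  stratum Site III: (460/3100)²·0.534·0.466/87 = 6.29796e-05
  stratum Site IV: (300/3100)²·0.167·0.833/23 = 5.66438e-05
  stratum Site V: (840/3100)²·0.669·0.331/120 = 0.00013549
V̂(p̂_st) = 0.000452731; SE = √V̂ = 0.0212775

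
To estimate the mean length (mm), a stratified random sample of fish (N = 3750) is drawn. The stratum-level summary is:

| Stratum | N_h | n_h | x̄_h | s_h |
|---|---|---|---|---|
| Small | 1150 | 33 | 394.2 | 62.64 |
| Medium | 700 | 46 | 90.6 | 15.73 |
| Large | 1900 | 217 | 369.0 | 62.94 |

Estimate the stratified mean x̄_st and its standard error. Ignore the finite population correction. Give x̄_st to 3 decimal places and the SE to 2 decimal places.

x̄_st = Σ W_h x̄_h = (1150·394.2 + 700·90.6 + 1900·369.0)/3750 = 324.76000
V̂(x̄_st) = Σ W_h² s_h²/n_h, with W_h = N_h/N and N = 3750:
  stratum Small: (1150/3750)²·62.64²/33 = 11.1821
  stratum Medium: (700/3750)²·15.73²/46 = 0.187427
  stratum Large: (1900/3750)²·62.94²/217 = 4.68639
V̂(x̄_st) = 16.0559
SE(x̄_st) = √16.0559 = 4.00698

x̄_st ≈ 324.760, SE ≈ 4.01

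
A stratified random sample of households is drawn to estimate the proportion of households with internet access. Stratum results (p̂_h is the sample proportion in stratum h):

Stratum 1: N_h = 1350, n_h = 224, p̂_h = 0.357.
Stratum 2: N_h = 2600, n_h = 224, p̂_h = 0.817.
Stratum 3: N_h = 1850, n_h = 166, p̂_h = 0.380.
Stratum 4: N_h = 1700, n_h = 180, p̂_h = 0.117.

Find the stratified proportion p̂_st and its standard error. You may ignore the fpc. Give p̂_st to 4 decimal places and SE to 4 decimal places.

N = 7500; stratum weights W_h = N_h/N.
p̂_st = Σ W_h p̂_h = (1350·0.357 + 2600·0.817 + 1850·0.380 + 1700·0.117)/7500 = 0.46774
V̂(p̂_st) = Σ W_h² p̂_h(1−p̂_h)/(n_h−1):
  stratum 1: (1350/7500)²·0.357·0.643/223 = 3.33518e-05
  stratum 2: (2600/7500)²·0.817·0.183/223 = 8.05735e-05
  stratum 3: (1850/7500)²·0.380·0.620/165 = 8.68785e-05
  stratum 4: (1700/7500)²·0.117·0.883/179 = 2.9653e-05
V̂(p̂_st) = 0.000230457; SE = √V̂ = 0.0151808

p̂_st ≈ 0.4677, SE ≈ 0.0152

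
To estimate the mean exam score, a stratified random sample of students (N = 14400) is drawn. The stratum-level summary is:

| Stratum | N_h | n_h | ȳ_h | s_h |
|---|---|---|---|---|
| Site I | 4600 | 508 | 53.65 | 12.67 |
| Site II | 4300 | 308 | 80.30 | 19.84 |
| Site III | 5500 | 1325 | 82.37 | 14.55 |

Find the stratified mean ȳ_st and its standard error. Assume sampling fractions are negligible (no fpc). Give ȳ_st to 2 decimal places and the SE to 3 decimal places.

ȳ_st ≈ 72.58, SE ≈ 0.412

ȳ_st = Σ W_h ȳ_h = (4600·53.65 + 4300·80.30 + 5500·82.37)/14400 = 72.57743
V̂(ȳ_st) = Σ W_h² s_h²/n_h, with W_h = N_h/N and N = 14400:
  stratum Site I: (4600/14400)²·12.67²/508 = 0.0322463
  stratum Site II: (4300/14400)²·19.84²/308 = 0.113958
  stratum Site III: (5500/14400)²·14.55²/1325 = 0.0233083
V̂(ȳ_st) = 0.169513
SE(ȳ_st) = √0.169513 = 0.411719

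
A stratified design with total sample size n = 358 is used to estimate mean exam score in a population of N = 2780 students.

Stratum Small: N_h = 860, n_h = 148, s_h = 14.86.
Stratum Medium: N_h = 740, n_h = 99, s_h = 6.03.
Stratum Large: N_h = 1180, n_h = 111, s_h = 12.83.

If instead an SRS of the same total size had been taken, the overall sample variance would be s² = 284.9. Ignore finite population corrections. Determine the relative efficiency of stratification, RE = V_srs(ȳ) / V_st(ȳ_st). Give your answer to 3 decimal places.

V̂(ȳ_st) = Σ W_h² s_h²/n_h, with W_h = N_h/N and N = 2780:
  stratum Small: (860/2780)²·14.86²/148 = 0.142785
  stratum Medium: (740/2780)²·6.03²/99 = 0.026024
  stratum Large: (1180/2780)²·12.83²/111 = 0.26718
V_st = 0.43599
V_srs = s²/n = 284.9/358 = 0.79581
Relative efficiency = V_srs / V_st = 0.79581/0.43599 = 1.8253

RE ≈ 1.825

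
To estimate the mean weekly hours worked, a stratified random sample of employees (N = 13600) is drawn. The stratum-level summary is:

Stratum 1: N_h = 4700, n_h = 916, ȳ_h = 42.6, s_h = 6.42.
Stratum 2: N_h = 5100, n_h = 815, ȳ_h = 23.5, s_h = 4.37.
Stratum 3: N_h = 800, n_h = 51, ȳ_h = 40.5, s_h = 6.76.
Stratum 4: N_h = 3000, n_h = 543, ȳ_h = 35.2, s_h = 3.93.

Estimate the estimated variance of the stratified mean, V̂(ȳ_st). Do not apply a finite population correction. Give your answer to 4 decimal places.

V̂(ȳ_st) = Σ W_h² s_h²/n_h, with W_h = N_h/N and N = 13600:
  stratum 1: (4700/13600)²·6.42²/916 = 0.00537394
  stratum 2: (5100/13600)²·4.37²/815 = 0.00329509
  stratum 3: (800/13600)²·6.76²/51 = 0.00310045
  stratum 4: (3000/13600)²·3.93²/543 = 0.00138404
V̂(ȳ_st) = 0.0131535

V̂(ȳ_st) ≈ 0.0132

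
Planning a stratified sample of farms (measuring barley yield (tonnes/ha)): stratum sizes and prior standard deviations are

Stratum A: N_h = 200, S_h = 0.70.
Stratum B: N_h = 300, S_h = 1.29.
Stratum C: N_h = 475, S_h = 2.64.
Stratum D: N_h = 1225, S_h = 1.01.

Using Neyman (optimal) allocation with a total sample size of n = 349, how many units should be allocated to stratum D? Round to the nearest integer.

143

Neyman allocation: n_h = n · N_h S_h / Σ N_i S_i, with n = 349.
  stratum A: N_h·S_h = 200·0.70 = 140.00
  stratum B: N_h·S_h = 300·1.29 = 387.00
  stratum C: N_h·S_h = 475·2.64 = 1254.00
  stratum D: N_h·S_h = 1225·1.01 = 1237.25
Σ N_h S_h = 3018.25
n for stratum D = 349·1237.25/3018.25 = 143.063 → 143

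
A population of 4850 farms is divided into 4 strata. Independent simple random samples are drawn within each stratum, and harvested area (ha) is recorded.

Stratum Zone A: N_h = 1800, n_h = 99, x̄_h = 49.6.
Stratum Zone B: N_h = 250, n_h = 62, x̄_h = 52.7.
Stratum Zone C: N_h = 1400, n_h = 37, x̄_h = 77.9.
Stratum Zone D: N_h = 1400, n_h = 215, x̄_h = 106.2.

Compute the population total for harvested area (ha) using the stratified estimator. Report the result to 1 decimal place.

τ̂_st ≈ 360195.0

τ̂_st = Σ N_h x̄_h = 1800·49.6 + 250·52.7 + 1400·77.9 + 1400·106.2 = 360195.0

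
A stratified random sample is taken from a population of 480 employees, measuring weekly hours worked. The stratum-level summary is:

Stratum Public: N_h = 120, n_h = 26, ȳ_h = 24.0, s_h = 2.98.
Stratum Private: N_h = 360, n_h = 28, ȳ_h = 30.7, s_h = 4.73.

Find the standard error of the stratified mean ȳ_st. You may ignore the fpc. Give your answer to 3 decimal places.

SE(ȳ_st) ≈ 0.686

V̂(ȳ_st) = Σ W_h² s_h²/n_h, with W_h = N_h/N and N = 480:
  stratum Public: (120/480)²·2.98²/26 = 0.0213471
  stratum Private: (360/480)²·4.73²/28 = 0.449456
V̂(ȳ_st) = 0.470803
SE(ȳ_st) = √0.470803 = 0.686151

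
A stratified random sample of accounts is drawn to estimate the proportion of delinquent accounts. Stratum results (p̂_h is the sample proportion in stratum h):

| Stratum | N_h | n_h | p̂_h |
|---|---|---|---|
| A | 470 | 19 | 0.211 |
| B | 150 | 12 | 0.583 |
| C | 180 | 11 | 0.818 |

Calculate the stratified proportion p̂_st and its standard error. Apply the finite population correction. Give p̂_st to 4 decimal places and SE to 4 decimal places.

N = 800; stratum weights W_h = N_h/N.
p̂_st = Σ W_h p̂_h = (470·0.211 + 150·0.583 + 180·0.818)/800 = 0.41732
V̂(p̂_st) = Σ W_h² (1 − n_h/N_h) p̂_h(1−p̂_h)/(n_h−1):
  stratum A: (470/800)²·(1 − 19/470)·0.211·0.789/18 = 0.00306324
  stratum B: (150/800)²·(1 − 12/150)·0.583·0.417/11 = 0.000714829
  stratum C: (180/800)²·(1 − 11/180)·0.818·0.182/10 = 0.000707626
V̂(p̂_st) = 0.0044857; SE = √V̂ = 0.0669754

p̂_st ≈ 0.4173, SE ≈ 0.0670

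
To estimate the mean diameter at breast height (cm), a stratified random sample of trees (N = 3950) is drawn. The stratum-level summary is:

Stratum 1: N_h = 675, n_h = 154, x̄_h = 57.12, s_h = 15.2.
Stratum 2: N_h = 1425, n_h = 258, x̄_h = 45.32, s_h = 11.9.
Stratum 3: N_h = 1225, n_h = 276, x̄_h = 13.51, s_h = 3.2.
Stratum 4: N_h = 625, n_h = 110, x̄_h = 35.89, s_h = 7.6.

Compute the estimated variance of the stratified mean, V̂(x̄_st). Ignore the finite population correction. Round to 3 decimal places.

V̂(x̄_st) = Σ W_h² s_h²/n_h, with W_h = N_h/N and N = 3950:
  stratum 1: (675/3950)²·15.2²/154 = 0.0438107
  stratum 2: (1425/3950)²·11.9²/258 = 0.0714348
  stratum 3: (1225/3950)²·3.2²/276 = 0.00356836
  stratum 4: (625/3950)²·7.6²/110 = 0.0131462
V̂(x̄_st) = 0.13196

V̂(x̄_st) ≈ 0.132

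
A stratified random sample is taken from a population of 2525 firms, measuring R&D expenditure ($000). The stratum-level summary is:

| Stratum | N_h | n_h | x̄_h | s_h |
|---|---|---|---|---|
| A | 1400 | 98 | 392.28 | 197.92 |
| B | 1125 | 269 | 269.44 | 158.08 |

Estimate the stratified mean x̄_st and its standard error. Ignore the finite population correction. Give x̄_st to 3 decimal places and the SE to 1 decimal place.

x̄_st ≈ 337.549, SE ≈ 11.9

x̄_st = Σ W_h x̄_h = (1400·392.28 + 1125·269.44)/2525 = 337.54931
V̂(x̄_st) = Σ W_h² s_h²/n_h, with W_h = N_h/N and N = 2525:
  stratum A: (1400/2525)²·197.92²/98 = 122.882
  stratum B: (1125/2525)²·158.08²/269 = 18.441
V̂(x̄_st) = 141.322
SE(x̄_st) = √141.322 = 11.8879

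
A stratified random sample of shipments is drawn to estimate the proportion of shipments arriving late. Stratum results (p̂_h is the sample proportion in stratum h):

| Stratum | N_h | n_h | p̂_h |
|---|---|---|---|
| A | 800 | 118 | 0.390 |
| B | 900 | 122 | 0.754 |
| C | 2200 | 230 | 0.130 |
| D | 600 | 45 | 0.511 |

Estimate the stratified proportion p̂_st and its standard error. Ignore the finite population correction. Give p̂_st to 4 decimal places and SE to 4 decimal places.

N = 4500; stratum weights W_h = N_h/N.
p̂_st = Σ W_h p̂_h = (800·0.390 + 900·0.754 + 2200·0.130 + 600·0.511)/4500 = 0.35182
V̂(p̂_st) = Σ W_h² p̂_h(1−p̂_h)/(n_h−1):
  stratum A: (800/4500)²·0.390·0.610/117 = 6.42634e-05
  stratum B: (900/4500)²·0.754·0.246/121 = 6.1317e-05
  stratum C: (2200/4500)²·0.130·0.870/229 = 0.000118045
  stratum D: (600/4500)²·0.511·0.489/44 = 0.000100961
V̂(p̂_st) = 0.000344587; SE = √V̂ = 0.018563

p̂_st ≈ 0.3518, SE ≈ 0.0186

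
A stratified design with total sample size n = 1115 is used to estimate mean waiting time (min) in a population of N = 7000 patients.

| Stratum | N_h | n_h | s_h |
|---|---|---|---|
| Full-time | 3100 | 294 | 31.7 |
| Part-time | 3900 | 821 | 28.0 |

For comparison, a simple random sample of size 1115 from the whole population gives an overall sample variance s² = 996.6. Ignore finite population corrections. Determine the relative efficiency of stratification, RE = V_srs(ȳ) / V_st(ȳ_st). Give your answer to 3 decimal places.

RE ≈ 0.925

V̂(ȳ_st) = Σ W_h² s_h²/n_h, with W_h = N_h/N and N = 7000:
  stratum Full-time: (3100/7000)²·31.7²/294 = 0.670345
  stratum Part-time: (3900/7000)²·28.0²/821 = 0.296419
V_st = 0.966764
V_srs = s²/n = 996.6/1115 = 0.893812
Relative efficiency = V_srs / V_st = 0.893812/0.966764 = 0.9245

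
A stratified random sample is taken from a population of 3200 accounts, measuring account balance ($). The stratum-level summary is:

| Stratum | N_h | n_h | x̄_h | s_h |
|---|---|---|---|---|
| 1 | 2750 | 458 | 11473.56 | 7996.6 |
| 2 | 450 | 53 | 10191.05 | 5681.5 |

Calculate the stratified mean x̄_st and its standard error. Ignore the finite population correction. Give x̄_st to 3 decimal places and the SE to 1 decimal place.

x̄_st = Σ W_h x̄_h = (2750·11473.56 + 450·10191.05)/3200 = 11293.20703
V̂(x̄_st) = Σ W_h² s_h²/n_h, with W_h = N_h/N and N = 3200:
  stratum 1: (2750/3200)²·7996.6²/458 = 103112
  stratum 2: (450/3200)²·5681.5²/53 = 12044.1
V̂(x̄_st) = 115156
SE(x̄_st) = √115156 = 339.347

x̄_st ≈ 11293.207, SE ≈ 339.3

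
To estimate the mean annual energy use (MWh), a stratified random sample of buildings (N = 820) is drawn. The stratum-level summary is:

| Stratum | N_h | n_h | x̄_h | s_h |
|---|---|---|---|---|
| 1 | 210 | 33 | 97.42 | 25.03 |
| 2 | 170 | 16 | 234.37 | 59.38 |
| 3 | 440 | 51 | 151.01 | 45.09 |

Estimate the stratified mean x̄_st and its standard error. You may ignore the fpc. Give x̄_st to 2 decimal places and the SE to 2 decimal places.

x̄_st ≈ 154.57, SE ≈ 4.71

x̄_st = Σ W_h x̄_h = (210·97.42 + 170·234.37 + 440·151.01)/820 = 154.56768
V̂(x̄_st) = Σ W_h² s_h²/n_h, with W_h = N_h/N and N = 820:
  stratum 1: (210/820)²·25.03²/33 = 1.24514
  stratum 2: (170/820)²·59.38²/16 = 9.47176
  stratum 3: (440/820)²·45.09²/51 = 11.478
V̂(x̄_st) = 22.1949
SE(x̄_st) = √22.1949 = 4.71115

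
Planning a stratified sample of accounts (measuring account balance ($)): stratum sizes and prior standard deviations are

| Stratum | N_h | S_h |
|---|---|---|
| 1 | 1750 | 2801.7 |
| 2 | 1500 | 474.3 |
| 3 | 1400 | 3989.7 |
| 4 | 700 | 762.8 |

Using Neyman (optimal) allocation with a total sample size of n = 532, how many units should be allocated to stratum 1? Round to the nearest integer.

222

Neyman allocation: n_h = n · N_h S_h / Σ N_i S_i, with n = 532.
  stratum 1: N_h·S_h = 1750·2801.7 = 4902975.00
  stratum 2: N_h·S_h = 1500·474.3 = 711450.00
  stratum 3: N_h·S_h = 1400·3989.7 = 5585580.00
  stratum 4: N_h·S_h = 700·762.8 = 533960.00
Σ N_h S_h = 11733965.00
n for stratum 1 = 532·4902975.00/11733965.00 = 222.293 → 222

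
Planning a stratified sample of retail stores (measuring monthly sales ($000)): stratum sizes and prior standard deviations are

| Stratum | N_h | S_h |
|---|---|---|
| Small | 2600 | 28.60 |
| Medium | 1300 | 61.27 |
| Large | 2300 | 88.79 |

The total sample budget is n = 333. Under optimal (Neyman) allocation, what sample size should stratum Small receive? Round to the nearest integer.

69

Neyman allocation: n_h = n · N_h S_h / Σ N_i S_i, with n = 333.
  stratum Small: N_h·S_h = 2600·28.60 = 74360.00
  stratum Medium: N_h·S_h = 1300·61.27 = 79651.00
  stratum Large: N_h·S_h = 2300·88.79 = 204217.00
Σ N_h S_h = 358228.00
n for stratum Small = 333·74360.00/358228.00 = 69.123 → 69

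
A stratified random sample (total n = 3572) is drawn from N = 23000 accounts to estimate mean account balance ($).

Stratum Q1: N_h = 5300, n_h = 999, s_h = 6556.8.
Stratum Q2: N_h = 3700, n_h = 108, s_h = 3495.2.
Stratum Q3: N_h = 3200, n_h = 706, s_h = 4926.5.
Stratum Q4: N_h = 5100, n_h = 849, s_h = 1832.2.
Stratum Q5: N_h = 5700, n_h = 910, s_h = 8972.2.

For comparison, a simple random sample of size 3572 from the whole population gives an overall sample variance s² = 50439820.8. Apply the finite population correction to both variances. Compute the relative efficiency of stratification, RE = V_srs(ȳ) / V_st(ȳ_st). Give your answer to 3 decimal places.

V̂(ȳ_st) = Σ W_h² (1 − n_h/N_h) s_h²/n_h, with W_h = N_h/N and N = 23000:
  stratum Q1: (5300/23000)²·(1 − 999/5300)·6556.8²/999 = 1854.42
  stratum Q2: (3700/23000)²·(1 − 108/3700)·3495.2²/108 = 2841.86
  stratum Q3: (3200/23000)²·(1 − 706/3200)·4926.5²/706 = 518.636
  stratum Q4: (5100/23000)²·(1 − 849/5100)·1832.2²/849 = 162.048
  stratum Q5: (5700/23000)²·(1 − 910/5700)·8972.2²/910 = 4565.74
V_st = 9942.7
V_srs = (1 − 3572/23000)·50439820.8/3572 = 11927.9
Relative efficiency = V_srs / V_st = 11927.9/9942.7 = 1.1997

RE ≈ 1.200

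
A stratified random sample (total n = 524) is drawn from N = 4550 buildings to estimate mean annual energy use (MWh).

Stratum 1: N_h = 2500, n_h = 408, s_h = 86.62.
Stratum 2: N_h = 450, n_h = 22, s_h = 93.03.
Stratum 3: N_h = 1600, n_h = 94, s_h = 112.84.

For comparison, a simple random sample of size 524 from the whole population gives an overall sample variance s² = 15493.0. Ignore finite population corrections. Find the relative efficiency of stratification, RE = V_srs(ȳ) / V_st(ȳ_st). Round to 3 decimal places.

RE ≈ 1.131

V̂(ȳ_st) = Σ W_h² s_h²/n_h, with W_h = N_h/N and N = 4550:
  stratum 1: (2500/4550)²·86.62²/408 = 5.55179
  stratum 2: (450/4550)²·93.03²/22 = 3.84792
  stratum 3: (1600/4550)²·112.84²/94 = 16.75
V_st = 26.1497
V_srs = s²/n = 15493.0/524 = 29.5668
Relative efficiency = V_srs / V_st = 29.5668/26.1497 = 1.1307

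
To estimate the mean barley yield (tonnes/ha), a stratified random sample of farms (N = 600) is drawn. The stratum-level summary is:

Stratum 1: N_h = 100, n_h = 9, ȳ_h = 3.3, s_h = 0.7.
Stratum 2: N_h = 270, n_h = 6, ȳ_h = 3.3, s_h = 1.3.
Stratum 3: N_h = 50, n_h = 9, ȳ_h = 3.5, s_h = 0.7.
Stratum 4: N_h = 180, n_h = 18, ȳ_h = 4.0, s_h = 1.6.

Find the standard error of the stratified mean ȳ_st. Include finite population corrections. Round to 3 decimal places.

V̂(ȳ_st) = Σ W_h² (1 − n_h/N_h) s_h²/n_h, with W_h = N_h/N and N = 600:
  stratum 1: (100/600)²·(1 − 9/100)·0.7²/9 = 0.00137623
  stratum 2: (270/600)²·(1 − 6/270)·1.3²/6 = 0.05577
  stratum 3: (50/600)²·(1 − 9/50)·0.7²/9 = 0.000310031
  stratum 4: (180/600)²·(1 − 18/180)·1.6²/18 = 0.01152
V̂(ȳ_st) = 0.0689763
SE(ȳ_st) = √0.0689763 = 0.262633

SE(ȳ_st) ≈ 0.263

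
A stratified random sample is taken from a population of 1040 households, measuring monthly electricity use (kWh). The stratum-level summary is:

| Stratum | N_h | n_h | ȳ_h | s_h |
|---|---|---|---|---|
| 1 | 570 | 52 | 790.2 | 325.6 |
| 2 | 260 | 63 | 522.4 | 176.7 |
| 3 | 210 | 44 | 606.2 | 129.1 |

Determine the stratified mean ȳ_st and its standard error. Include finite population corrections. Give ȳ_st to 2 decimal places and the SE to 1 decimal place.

ȳ_st ≈ 686.10, SE ≈ 24.3

ȳ_st = Σ W_h ȳ_h = (570·790.2 + 260·522.4 + 210·606.2)/1040 = 686.09615
V̂(ȳ_st) = Σ W_h² (1 − n_h/N_h) s_h²/n_h, with W_h = N_h/N and N = 1040:
  stratum 1: (570/1040)²·(1 − 52/570)·325.6²/52 = 556.549
  stratum 2: (260/1040)²·(1 − 63/260)·176.7²/63 = 23.4696
  stratum 3: (210/1040)²·(1 − 44/210)·129.1²/44 = 12.2084
V̂(ȳ_st) = 592.227
SE(ȳ_st) = √592.227 = 24.3357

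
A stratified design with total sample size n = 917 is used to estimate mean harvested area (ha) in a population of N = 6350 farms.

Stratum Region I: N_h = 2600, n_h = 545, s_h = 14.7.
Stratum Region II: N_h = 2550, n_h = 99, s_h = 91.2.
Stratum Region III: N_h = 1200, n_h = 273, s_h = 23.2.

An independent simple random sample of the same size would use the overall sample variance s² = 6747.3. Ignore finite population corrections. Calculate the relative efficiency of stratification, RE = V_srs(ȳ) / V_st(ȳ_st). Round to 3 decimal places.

V̂(ȳ_st) = Σ W_h² s_h²/n_h, with W_h = N_h/N and N = 6350:
  stratum Region I: (2600/6350)²·14.7²/545 = 0.0664718
  stratum Region II: (2550/6350)²·91.2²/99 = 13.5484
  stratum Region III: (1200/6350)²·23.2²/273 = 0.070409
V_st = 13.6853
V_srs = s²/n = 6747.3/917 = 7.35802
Relative efficiency = V_srs / V_st = 7.35802/13.6853 = 0.5377

RE ≈ 0.538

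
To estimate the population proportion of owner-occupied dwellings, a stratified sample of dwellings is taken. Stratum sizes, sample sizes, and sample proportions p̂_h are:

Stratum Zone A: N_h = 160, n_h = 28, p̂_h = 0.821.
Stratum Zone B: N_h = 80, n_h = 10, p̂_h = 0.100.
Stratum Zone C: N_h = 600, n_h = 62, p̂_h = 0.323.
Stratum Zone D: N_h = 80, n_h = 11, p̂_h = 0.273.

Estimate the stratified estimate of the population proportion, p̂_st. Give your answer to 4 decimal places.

N = 920; stratum weights W_h = N_h/N.
p̂_st = Σ W_h p̂_h = (160·0.821 + 80·0.100 + 600·0.323 + 80·0.273)/920 = 0.38587

p̂_st ≈ 0.3859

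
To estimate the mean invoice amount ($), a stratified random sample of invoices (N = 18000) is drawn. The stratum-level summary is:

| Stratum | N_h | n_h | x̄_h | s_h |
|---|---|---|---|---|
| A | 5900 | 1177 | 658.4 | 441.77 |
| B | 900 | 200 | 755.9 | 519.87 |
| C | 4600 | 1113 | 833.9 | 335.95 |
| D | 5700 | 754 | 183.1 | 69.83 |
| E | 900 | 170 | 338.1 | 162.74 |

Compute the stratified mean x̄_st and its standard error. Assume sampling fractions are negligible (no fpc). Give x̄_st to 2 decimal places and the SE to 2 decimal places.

x̄_st ≈ 541.60, SE ≈ 5.37

x̄_st = Σ W_h x̄_h = (5900·658.4 + 900·755.9 + 4600·833.9 + 5700·183.1 + 900·338.1)/18000 = 541.59833
V̂(x̄_st) = Σ W_h² s_h²/n_h, with W_h = N_h/N and N = 18000:
  stratum A: (5900/18000)²·441.77²/1177 = 17.8146
  stratum B: (900/18000)²·519.87²/200 = 3.37831
  stratum C: (4600/18000)²·335.95²/1113 = 6.62254
  stratum D: (5700/18000)²·69.83²/754 = 0.648511
  stratum E: (900/18000)²·162.74²/170 = 0.389475
V̂(x̄_st) = 28.8534
SE(x̄_st) = √28.8534 = 5.37154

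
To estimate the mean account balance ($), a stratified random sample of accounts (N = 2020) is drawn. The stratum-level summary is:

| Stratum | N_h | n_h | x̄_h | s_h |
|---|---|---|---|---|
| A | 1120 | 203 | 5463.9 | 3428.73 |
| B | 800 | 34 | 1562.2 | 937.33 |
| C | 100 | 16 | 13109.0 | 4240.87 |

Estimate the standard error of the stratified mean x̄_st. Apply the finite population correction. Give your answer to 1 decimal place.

V̂(x̄_st) = Σ W_h² (1 − n_h/N_h) s_h²/n_h, with W_h = N_h/N and N = 2020:
  stratum A: (1120/2020)²·(1 − 203/1120)·3428.73²/203 = 14576.6
  stratum B: (800/2020)²·(1 − 34/800)·937.33²/34 = 3880.81
  stratum C: (100/2020)²·(1 − 16/100)·4240.87²/16 = 2314.02
V̂(x̄_st) = 20771.4
SE(x̄_st) = √20771.4 = 144.123

SE(x̄_st) ≈ 144.1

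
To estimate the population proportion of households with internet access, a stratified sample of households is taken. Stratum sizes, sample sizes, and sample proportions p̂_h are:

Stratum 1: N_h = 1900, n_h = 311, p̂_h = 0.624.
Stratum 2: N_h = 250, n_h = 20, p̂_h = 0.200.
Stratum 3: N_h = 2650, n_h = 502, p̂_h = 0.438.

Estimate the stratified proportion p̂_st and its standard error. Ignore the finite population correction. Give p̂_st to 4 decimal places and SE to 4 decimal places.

p̂_st ≈ 0.4992, SE ≈ 0.0171

N = 4800; stratum weights W_h = N_h/N.
p̂_st = Σ W_h p̂_h = (1900·0.624 + 250·0.200 + 2650·0.438)/4800 = 0.49923
V̂(p̂_st) = Σ W_h² p̂_h(1−p̂_h)/(n_h−1):
  stratum 1: (1900/4800)²·0.624·0.376/310 = 0.000118587
  stratum 2: (250/4800)²·0.200·0.800/19 = 2.28436e-05
  stratum 3: (2650/4800)²·0.438·0.562/501 = 0.000149755
V̂(p̂_st) = 0.000291185; SE = √V̂ = 0.0170642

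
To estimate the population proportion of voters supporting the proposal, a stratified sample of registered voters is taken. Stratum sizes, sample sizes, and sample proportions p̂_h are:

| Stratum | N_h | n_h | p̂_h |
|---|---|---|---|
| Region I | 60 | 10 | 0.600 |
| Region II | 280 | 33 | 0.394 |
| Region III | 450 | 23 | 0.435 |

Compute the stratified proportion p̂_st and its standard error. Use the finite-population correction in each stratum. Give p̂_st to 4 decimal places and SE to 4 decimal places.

p̂_st ≈ 0.4330, SE ≈ 0.0663

N = 790; stratum weights W_h = N_h/N.
p̂_st = Σ W_h p̂_h = (60·0.600 + 280·0.394 + 450·0.435)/790 = 0.43300
V̂(p̂_st) = Σ W_h² (1 − n_h/N_h) p̂_h(1−p̂_h)/(n_h−1):
  stratum Region I: (60/790)²·(1 − 10/60)·0.600·0.400/9 = 0.000128185
  stratum Region II: (280/790)²·(1 − 33/280)·0.394·0.606/32 = 0.000826837
  stratum Region III: (450/790)²·(1 − 23/450)·0.435·0.565/22 = 0.00343955
V̂(p̂_st) = 0.00439457; SE = √V̂ = 0.0662915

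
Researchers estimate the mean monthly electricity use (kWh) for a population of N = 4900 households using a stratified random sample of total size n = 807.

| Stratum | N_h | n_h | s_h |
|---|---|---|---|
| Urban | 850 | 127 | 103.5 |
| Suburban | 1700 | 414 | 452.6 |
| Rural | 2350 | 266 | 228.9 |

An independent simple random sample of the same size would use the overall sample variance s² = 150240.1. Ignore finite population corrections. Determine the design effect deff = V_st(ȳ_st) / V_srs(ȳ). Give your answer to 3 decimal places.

deff ≈ 0.577

V̂(ȳ_st) = Σ W_h² s_h²/n_h, with W_h = N_h/N and N = 4900:
  stratum Urban: (850/4900)²·103.5²/127 = 2.53818
  stratum Suburban: (1700/4900)²·452.6²/414 = 59.5572
  stratum Rural: (2350/4900)²·228.9²/266 = 45.3058
V_st = 107.401
V_srs = s²/n = 150240.1/807 = 186.171
deff = V_st / V_srs = 107.401/186.171 = 0.5769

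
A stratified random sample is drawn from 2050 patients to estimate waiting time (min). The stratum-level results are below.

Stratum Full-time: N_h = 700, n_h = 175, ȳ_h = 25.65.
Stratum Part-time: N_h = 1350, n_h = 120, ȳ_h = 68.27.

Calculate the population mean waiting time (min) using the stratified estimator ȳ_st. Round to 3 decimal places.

N = Σ N_h = 2050. Stratum weights W_h = N_h/N.
ȳ_st = (700·25.65 + 1350·68.27) / 2050 = 53.71683

ȳ_st ≈ 53.717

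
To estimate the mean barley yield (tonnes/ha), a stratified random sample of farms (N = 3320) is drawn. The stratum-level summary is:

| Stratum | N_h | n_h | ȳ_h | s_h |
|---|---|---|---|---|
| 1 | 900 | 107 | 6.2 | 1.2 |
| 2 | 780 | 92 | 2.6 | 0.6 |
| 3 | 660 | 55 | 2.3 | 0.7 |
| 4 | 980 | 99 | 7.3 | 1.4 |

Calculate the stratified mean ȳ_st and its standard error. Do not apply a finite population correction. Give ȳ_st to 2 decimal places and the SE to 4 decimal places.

ȳ_st = Σ W_h ȳ_h = (900·6.2 + 780·2.6 + 660·2.3 + 980·7.3)/3320 = 4.90361
V̂(ȳ_st) = Σ W_h² s_h²/n_h, with W_h = N_h/N and N = 3320:
  stratum 1: (900/3320)²·1.2²/107 = 0.00098898
  stratum 2: (780/3320)²·0.6²/92 = 0.000215987
  stratum 3: (660/3320)²·0.7²/55 = 0.000352083
  stratum 4: (980/3320)²·1.4²/99 = 0.00172503
V̂(ȳ_st) = 0.00328208
SE(ȳ_st) = √0.00328208 = 0.0572894

ȳ_st ≈ 4.90, SE ≈ 0.0573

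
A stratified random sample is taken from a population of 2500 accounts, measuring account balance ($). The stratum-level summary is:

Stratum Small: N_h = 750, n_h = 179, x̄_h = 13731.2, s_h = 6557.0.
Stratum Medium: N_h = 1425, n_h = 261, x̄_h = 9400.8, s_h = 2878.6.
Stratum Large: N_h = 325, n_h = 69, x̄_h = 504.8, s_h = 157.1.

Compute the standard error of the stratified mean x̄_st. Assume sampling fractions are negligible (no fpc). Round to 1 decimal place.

V̂(x̄_st) = Σ W_h² s_h²/n_h, with W_h = N_h/N and N = 2500:
  stratum Small: (750/2500)²·6557.0²/179 = 21617.2
  stratum Medium: (1425/2500)²·2878.6²/261 = 10315.1
  stratum Large: (325/2500)²·157.1²/69 = 6.04491
V̂(x̄_st) = 31938.3
SE(x̄_st) = √31938.3 = 178.713

SE(x̄_st) ≈ 178.7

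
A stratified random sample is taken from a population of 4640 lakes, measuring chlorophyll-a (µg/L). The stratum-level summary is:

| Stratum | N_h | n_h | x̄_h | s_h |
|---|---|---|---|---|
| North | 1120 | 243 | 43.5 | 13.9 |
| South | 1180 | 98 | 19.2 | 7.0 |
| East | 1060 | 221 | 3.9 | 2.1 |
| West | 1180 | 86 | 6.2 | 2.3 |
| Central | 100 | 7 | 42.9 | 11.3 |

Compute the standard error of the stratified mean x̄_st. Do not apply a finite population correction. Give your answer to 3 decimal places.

SE(x̄_st) ≈ 0.304

V̂(x̄_st) = Σ W_h² s_h²/n_h, with W_h = N_h/N and N = 4640:
  stratum North: (1120/4640)²·13.9²/243 = 0.0463259
  stratum South: (1180/4640)²·7.0²/98 = 0.0323369
  stratum East: (1060/4640)²·2.1²/221 = 0.00104141
  stratum West: (1180/4640)²·2.3²/86 = 0.00397819
  stratum Central: (100/4640)²·11.3²/7 = 0.00847272
V̂(x̄_st) = 0.092155
SE(x̄_st) = √0.092155 = 0.30357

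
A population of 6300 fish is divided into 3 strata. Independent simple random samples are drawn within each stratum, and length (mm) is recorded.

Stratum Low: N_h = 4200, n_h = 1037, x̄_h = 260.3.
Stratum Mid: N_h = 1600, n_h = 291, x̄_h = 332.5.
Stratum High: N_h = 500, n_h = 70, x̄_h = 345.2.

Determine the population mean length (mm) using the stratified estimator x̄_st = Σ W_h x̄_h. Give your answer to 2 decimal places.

N = Σ N_h = 6300. Stratum weights W_h = N_h/N.
x̄_st = (4200·260.3 + 1600·332.5 + 500·345.2) / 6300 = 285.3746

x̄_st ≈ 285.37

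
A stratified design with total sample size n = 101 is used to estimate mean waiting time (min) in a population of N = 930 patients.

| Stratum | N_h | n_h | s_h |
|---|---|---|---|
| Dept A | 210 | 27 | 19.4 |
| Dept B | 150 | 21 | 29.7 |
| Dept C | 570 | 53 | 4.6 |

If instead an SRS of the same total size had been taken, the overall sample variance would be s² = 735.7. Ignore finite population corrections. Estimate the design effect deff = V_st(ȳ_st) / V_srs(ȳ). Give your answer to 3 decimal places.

V̂(ȳ_st) = Σ W_h² s_h²/n_h, with W_h = N_h/N and N = 930:
  stratum Dept A: (210/930)²·19.4²/27 = 0.710743
  stratum Dept B: (150/930)²·29.7²/21 = 1.09272
  stratum Dept C: (570/930)²·4.6²/53 = 0.149977
V_st = 1.95344
V_srs = s²/n = 735.7/101 = 7.28416
deff = V_st / V_srs = 1.95344/7.28416 = 0.2682

deff ≈ 0.268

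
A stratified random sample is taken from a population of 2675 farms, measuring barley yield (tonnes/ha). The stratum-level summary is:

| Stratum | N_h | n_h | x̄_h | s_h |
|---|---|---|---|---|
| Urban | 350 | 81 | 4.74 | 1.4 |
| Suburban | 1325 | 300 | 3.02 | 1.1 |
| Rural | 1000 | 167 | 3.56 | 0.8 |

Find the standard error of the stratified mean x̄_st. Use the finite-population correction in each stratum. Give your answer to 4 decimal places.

V̂(x̄_st) = Σ W_h² (1 − n_h/N_h) s_h²/n_h, with W_h = N_h/N and N = 2675:
  stratum Urban: (350/2675)²·(1 − 81/350)·1.4²/81 = 0.000318379
  stratum Suburban: (1325/2675)²·(1 − 300/1325)·1.1²/300 = 0.00076552
  stratum Rural: (1000/2675)²·(1 − 167/1000)·0.8²/167 = 0.000446129
V̂(x̄_st) = 0.00153003
SE(x̄_st) = √0.00153003 = 0.0391156

SE(x̄_st) ≈ 0.0391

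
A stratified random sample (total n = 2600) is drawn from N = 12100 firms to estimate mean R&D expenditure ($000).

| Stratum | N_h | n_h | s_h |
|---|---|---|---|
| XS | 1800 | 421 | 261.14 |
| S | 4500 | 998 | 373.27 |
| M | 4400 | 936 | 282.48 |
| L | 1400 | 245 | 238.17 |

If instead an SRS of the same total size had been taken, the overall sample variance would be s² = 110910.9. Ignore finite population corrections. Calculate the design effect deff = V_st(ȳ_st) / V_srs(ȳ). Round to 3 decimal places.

deff ≈ 0.874

V̂(ȳ_st) = Σ W_h² s_h²/n_h, with W_h = N_h/N and N = 12100:
  stratum XS: (1800/12100)²·261.14²/421 = 3.58459
  stratum S: (4500/12100)²·373.27²/998 = 19.3095
  stratum M: (4400/12100)²·282.48²/936 = 11.2729
  stratum L: (1400/12100)²·238.17²/245 = 3.09951
V_st = 37.2664
V_srs = s²/n = 110910.9/2600 = 42.658
deff = V_st / V_srs = 37.2664/42.658 = 0.8736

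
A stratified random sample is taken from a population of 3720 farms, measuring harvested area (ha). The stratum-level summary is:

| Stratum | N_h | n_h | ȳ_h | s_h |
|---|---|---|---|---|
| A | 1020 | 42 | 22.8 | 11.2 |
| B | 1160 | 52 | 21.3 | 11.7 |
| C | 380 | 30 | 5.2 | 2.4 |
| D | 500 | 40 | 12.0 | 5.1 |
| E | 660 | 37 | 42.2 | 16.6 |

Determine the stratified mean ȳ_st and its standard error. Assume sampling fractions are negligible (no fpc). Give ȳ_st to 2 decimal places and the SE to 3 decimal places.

ȳ_st = Σ W_h ȳ_h = (1020·22.8 + 1160·21.3 + 380·5.2 + 500·12.0 + 660·42.2)/3720 = 22.52473
V̂(ȳ_st) = Σ W_h² s_h²/n_h, with W_h = N_h/N and N = 3720:
  stratum A: (1020/3720)²·11.2²/42 = 0.224544
  stratum B: (1160/3720)²·11.7²/52 = 0.255976
  stratum C: (380/3720)²·2.4²/30 = 0.00200347
  stratum D: (500/3720)²·5.1²/40 = 0.0117472
  stratum E: (660/3720)²·16.6²/37 = 0.234432
V̂(ȳ_st) = 0.728702
SE(ȳ_st) = √0.728702 = 0.85364

ȳ_st ≈ 22.52, SE ≈ 0.854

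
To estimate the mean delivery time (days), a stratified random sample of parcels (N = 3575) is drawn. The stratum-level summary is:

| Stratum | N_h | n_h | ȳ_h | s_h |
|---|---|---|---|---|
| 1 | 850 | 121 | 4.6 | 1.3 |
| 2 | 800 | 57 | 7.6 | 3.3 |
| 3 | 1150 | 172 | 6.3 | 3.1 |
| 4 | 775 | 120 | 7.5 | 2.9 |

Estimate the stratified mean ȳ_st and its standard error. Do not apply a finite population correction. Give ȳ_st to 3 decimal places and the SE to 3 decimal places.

ȳ_st ≈ 6.447, SE ≈ 0.139

ȳ_st = Σ W_h ȳ_h = (850·4.6 + 800·7.6 + 1150·6.3 + 775·7.5)/3575 = 6.44685
V̂(ȳ_st) = Σ W_h² s_h²/n_h, with W_h = N_h/N and N = 3575:
  stratum 1: (850/3575)²·1.3²/121 = 0.000789564
  stratum 2: (800/3575)²·3.3²/57 = 0.00956711
  stratum 3: (1150/3575)²·3.1²/172 = 0.00578147
  stratum 4: (775/3575)²·2.9²/120 = 0.00329356
V̂(ȳ_st) = 0.0194317
SE(ȳ_st) = √0.0194317 = 0.139398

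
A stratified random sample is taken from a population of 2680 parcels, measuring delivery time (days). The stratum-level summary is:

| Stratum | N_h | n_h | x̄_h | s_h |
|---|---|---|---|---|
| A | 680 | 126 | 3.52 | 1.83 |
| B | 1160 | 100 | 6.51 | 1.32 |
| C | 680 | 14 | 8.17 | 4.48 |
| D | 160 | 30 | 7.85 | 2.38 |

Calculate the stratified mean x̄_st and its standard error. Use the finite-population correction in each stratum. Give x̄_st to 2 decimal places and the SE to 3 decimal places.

x̄_st = Σ W_h x̄_h = (680·3.52 + 1160·6.51 + 680·8.17 + 160·7.85)/2680 = 6.25254
V̂(x̄_st) = Σ W_h² (1 − n_h/N_h) s_h²/n_h, with W_h = N_h/N and N = 2680:
  stratum A: (680/2680)²·(1 − 126/680)·1.83²/126 = 0.00139406
  stratum B: (1160/2680)²·(1 − 100/1160)·1.32²/100 = 0.00298292
  stratum C: (680/2680)²·(1 − 14/680)·4.48²/14 = 0.0903944
  stratum D: (160/2680)²·(1 − 30/160)·2.38²/30 = 0.000546797
V̂(x̄_st) = 0.0953182
SE(x̄_st) = √0.0953182 = 0.308736

x̄_st ≈ 6.25, SE ≈ 0.309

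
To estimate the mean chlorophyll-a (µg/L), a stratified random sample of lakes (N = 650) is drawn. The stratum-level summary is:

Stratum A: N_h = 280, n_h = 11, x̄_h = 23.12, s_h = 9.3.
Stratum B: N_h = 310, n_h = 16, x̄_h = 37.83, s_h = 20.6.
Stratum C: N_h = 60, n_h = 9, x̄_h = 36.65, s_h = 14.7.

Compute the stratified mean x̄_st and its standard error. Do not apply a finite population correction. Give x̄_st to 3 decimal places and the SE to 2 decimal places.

x̄_st ≈ 31.384, SE ≈ 2.77

x̄_st = Σ W_h x̄_h = (280·23.12 + 310·37.83 + 60·36.65)/650 = 31.38446
V̂(x̄_st) = Σ W_h² s_h²/n_h, with W_h = N_h/N and N = 650:
  stratum A: (280/650)²·9.3²/11 = 1.45902
  stratum B: (310/650)²·20.6²/16 = 6.03269
  stratum C: (60/650)²·14.7²/9 = 0.204582
V̂(x̄_st) = 7.6963
SE(x̄_st) = √7.6963 = 2.77422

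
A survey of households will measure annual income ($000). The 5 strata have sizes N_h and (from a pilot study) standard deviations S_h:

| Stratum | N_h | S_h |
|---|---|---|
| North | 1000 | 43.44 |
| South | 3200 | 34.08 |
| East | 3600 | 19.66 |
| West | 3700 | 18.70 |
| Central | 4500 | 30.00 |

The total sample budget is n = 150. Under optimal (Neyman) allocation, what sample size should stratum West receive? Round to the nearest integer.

Neyman allocation: n_h = n · N_h S_h / Σ N_i S_i, with n = 150.
  stratum North: N_h·S_h = 1000·43.44 = 43440.00
  stratum South: N_h·S_h = 3200·34.08 = 109056.00
  stratum East: N_h·S_h = 3600·19.66 = 70776.00
  stratum West: N_h·S_h = 3700·18.70 = 69190.00
  stratum Central: N_h·S_h = 4500·30.00 = 135000.00
Σ N_h S_h = 427462.00
n for stratum West = 150·69190.00/427462.00 = 24.279 → 24

24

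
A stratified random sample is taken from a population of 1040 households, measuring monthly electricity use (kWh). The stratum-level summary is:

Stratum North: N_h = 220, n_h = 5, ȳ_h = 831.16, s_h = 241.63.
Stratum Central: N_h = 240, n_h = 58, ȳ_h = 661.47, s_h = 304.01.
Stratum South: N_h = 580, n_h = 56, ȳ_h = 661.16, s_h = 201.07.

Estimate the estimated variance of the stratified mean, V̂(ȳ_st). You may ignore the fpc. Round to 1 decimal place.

V̂(ȳ_st) ≈ 831.9

V̂(ȳ_st) = Σ W_h² s_h²/n_h, with W_h = N_h/N and N = 1040:
  stratum North: (220/1040)²·241.63²/5 = 522.529
  stratum Central: (240/1040)²·304.01²/58 = 84.8601
  stratum South: (580/1040)²·201.07²/56 = 224.541
V̂(ȳ_st) = 831.93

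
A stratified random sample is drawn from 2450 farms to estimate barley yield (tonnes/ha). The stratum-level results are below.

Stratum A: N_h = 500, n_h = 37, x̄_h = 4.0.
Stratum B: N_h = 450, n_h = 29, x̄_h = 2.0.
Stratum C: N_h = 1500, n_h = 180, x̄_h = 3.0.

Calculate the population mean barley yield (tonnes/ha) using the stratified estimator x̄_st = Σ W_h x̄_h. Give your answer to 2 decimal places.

x̄_st ≈ 3.02

N = Σ N_h = 2450. Stratum weights W_h = N_h/N.
x̄_st = (500·4.0 + 450·2.0 + 1500·3.0) / 2450 = 3.0204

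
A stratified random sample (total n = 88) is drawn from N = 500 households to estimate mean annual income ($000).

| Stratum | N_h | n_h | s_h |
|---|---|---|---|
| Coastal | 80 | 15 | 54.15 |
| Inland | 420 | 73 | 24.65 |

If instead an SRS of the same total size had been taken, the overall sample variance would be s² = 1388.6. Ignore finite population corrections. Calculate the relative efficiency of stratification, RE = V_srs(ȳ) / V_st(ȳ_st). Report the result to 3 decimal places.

RE ≈ 1.451

V̂(ȳ_st) = Σ W_h² s_h²/n_h, with W_h = N_h/N and N = 500:
  stratum Coastal: (80/500)²·54.15²/15 = 5.00433
  stratum Inland: (420/500)²·24.65²/73 = 5.87313
V_st = 10.8775
V_srs = s²/n = 1388.6/88 = 15.7795
Relative efficiency = V_srs / V_st = 15.7795/10.8775 = 1.4507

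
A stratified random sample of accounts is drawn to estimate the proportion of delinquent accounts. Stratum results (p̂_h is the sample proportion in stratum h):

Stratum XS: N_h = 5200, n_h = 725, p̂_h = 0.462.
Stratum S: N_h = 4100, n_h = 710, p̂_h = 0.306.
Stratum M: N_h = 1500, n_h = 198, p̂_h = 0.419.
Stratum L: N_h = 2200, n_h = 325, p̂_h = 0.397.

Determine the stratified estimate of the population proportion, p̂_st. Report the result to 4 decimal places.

p̂_st ≈ 0.3968

N = 13000; stratum weights W_h = N_h/N.
p̂_st = Σ W_h p̂_h = (5200·0.462 + 4100·0.306 + 1500·0.419 + 2200·0.397)/13000 = 0.39684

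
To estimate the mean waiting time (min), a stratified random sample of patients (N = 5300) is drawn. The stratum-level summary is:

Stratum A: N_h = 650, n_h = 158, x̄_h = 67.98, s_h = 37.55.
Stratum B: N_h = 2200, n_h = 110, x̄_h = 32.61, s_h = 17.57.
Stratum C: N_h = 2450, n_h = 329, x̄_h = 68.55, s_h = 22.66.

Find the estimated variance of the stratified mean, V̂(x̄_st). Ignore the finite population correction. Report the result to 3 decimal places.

V̂(x̄_st) ≈ 0.951

V̂(x̄_st) = Σ W_h² s_h²/n_h, with W_h = N_h/N and N = 5300:
  stratum A: (650/5300)²·37.55²/158 = 0.134226
  stratum B: (2200/5300)²·17.57²/110 = 0.483553
  stratum C: (2450/5300)²·22.66²/329 = 0.333507
V̂(x̄_st) = 0.951286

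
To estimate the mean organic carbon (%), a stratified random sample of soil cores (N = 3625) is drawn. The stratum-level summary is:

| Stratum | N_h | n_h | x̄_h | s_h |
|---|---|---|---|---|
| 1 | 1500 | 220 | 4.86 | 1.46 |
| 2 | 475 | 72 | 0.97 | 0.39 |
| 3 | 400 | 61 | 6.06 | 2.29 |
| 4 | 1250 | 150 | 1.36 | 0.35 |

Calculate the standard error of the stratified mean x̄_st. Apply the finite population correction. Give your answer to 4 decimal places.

SE(x̄_st) ≈ 0.0492

V̂(x̄_st) = Σ W_h² (1 − n_h/N_h) s_h²/n_h, with W_h = N_h/N and N = 3625:
  stratum 1: (1500/3625)²·(1 − 220/1500)·1.46²/220 = 0.00141569
  stratum 2: (475/3625)²·(1 − 72/475)·0.39²/72 = 3.07737e-05
  stratum 3: (400/3625)²·(1 − 61/400)·2.29²/61 = 0.000887125
  stratum 4: (1250/3625)²·(1 − 150/1250)·0.35²/150 = 8.54538e-05
V̂(x̄_st) = 0.00241904
SE(x̄_st) = √0.00241904 = 0.0491838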